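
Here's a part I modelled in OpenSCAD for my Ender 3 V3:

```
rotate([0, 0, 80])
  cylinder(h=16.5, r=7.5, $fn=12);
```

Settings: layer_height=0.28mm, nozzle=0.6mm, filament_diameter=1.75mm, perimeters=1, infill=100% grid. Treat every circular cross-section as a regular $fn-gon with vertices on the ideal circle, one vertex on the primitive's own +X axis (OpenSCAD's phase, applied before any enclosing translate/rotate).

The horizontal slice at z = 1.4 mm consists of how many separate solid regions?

1

At z = 1.4 mm: the r=7.5 cylinder contributes a regular 12-gon of circumradius 7.5; (rotated 80° about Z; rotation is an isometry so areas/perimeters/island counts are preserved). The result has 1 disconnected region.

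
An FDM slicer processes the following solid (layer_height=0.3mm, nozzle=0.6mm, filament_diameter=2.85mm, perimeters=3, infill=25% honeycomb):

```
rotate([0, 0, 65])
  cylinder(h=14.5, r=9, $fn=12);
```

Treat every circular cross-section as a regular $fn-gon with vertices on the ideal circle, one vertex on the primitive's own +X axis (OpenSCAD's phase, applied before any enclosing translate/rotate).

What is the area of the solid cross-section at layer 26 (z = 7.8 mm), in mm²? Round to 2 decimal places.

243.00 mm²

At z = 7.8 mm: the r=9 cylinder contributes a regular 12-gon of circumradius 9 (area = (12/2)·9.000²·sin(360°/12) = 243.00 mm²); (whole slice rotated 65° about Z — lengths, areas and connectivity unchanged). Overall, the cross-section is a single solid region. Net area = 243.00 mm².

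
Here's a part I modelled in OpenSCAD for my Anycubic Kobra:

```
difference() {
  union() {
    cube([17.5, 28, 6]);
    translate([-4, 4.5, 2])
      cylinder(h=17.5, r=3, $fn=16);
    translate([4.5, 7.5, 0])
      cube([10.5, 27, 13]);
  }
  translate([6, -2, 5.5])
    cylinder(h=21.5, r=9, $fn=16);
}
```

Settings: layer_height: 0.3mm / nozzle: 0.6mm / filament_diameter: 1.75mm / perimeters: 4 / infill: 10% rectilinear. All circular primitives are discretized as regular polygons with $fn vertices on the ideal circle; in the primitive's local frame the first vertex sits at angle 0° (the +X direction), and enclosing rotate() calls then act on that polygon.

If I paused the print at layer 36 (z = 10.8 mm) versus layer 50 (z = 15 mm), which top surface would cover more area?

layer 36 (z = 10.8 mm)

Layer 36 (z = 10.8): the cube is not intersected at this z (z outside [0, 6]); the cylinder at (-4, 4.5): section is a regular 16-gon, circumradius r=3 (area = (16/2)·3.000²·sin(360°/16) = 27.55 mm²); the cube at (4.5, 7.5) (footprint 10.5×27) is included at this height (area 283.50 mm²); Merging all regions: the 2 present regions are separate (no shared area or edge), so areas and boundary lengths simply add and each stays a separate island — area = 311.05 mm²; the r=9 cylinder at (6, -2) gives a regular 16-gon of circumradius 9 (constant along its height) (area = (16/2)·9.000²·sin(360°/16) = 247.98 mm²); After the difference (first − rest): starting from the result so far (311.05 mm²), the r=9 cylinder at (6, -2) misses the remaining region (no effect) — area = 311.05 mm². So its area = 311.05 mm². Layer 50 (z = 15): the cube does not reach this height (z outside [0, 6]); the r=3 cylinder at (-4, 4.5) contributes a regular 16-gon of circumradius 3 (area = (16/2)·3.000²·sin(360°/16) = 27.55 mm²); the cube at (4.5, 7.5) is absent (z outside [0, 13]); Merging all regions: only the r=3 cylinder at (-4, 4.5) is present, so the union is just that shape — area = 27.55 mm²; the r=9 cylinder at (6, -2) gives a regular 16-gon of circumradius 9 (constant along its height) (area = (16/2)·9.000²·sin(360°/16) = 247.98 mm²); Taking the first minus the rest: starting from that combined region (27.55 mm²), the r=9 cylinder at (6, -2) misses the remaining region (no effect) — area = 27.55 mm². So its area = 27.55 mm². Layer 36 is larger (311.05 vs 27.55 mm²).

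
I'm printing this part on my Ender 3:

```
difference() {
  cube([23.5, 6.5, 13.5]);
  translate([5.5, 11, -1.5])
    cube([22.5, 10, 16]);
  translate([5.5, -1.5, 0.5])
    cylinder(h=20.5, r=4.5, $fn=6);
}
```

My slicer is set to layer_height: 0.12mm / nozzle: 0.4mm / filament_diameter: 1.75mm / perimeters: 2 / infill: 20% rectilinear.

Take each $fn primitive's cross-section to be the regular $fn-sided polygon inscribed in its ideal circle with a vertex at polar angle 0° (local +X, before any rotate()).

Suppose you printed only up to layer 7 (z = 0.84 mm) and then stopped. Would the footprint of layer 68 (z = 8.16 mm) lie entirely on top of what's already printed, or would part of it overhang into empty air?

entirely on top

Compare the two slices. At z = 0.84: the 23.5×6.5 cube contributes its full rectangle (area 152.75 mm²); the 22.5×10 cube at (5.5, 11) contributes its full rectangle (area 225.00 mm²); the cylinder at (5.5, -1.5): section is a regular 6-gon, circumradius r=4.5 (area = (6/2)·4.500²·sin(360°/6) = 52.61 mm²); Subtracting the remaining from the first: starting from the 23.5×6.5 cube (152.75 mm²), the 22.5×10 cube at (5.5, 11) misses the remaining region (no effect); the r=4.5 cylinder at (5.5, -1.5) partially overlaps it — only the 14.10 mm² overlap (of its 52.61 mm²) is removed, clipping the outline — area = 138.65 mm². At z = 8.16: the 23.5×6.5 cube contributes its full rectangle (area 152.75 mm²); the cube at (5.5, 11) is present — its section is the full 22.5×10 rectangle (area 225.00 mm²); the cylinder at (5.5, -1.5): section is a regular 6-gon, circumradius r=4.5 (area = (6/2)·4.500²·sin(360°/6) = 52.61 mm²); Subtracting the remaining from the first: starting from the 23.5×6.5 cube (152.75 mm²), the 22.5×10 cube at (5.5, 11) misses the remaining region (no effect); the r=4.5 cylinder at (5.5, -1.5) partially overlaps it — only the 14.10 mm² overlap (of its 52.61 mm²) is removed, clipping the outline — area = 138.65 mm². Checking containment: the cross-section at z = 8.16 is a subset of the cross-section at z = 0.84.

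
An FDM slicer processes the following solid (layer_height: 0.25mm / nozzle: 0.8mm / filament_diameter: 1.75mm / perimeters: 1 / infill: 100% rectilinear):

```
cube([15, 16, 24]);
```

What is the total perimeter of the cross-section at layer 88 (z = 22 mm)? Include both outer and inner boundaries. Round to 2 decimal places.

62.00 mm

At z = 22 mm: the cube is present — its section is the full 15×16 rectangle (perimeter 62.00 mm). Overall, the cross-section is a single solid region. Total boundary length (outer) = 62.00 mm.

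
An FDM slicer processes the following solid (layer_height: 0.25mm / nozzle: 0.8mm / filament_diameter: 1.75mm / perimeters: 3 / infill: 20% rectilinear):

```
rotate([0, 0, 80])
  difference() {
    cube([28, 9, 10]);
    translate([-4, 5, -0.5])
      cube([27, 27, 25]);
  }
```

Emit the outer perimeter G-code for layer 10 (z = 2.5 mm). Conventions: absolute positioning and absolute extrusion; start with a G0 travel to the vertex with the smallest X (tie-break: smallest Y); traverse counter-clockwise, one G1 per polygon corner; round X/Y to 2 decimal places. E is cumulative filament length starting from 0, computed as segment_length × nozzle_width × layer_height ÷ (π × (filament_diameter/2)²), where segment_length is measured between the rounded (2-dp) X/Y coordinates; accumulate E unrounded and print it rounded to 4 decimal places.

At z = 2.5 mm: the 28×9 cube contributes its full rectangle; the cube at (-4, 5) (footprint 27×27) is included at this height; Taking the first minus the rest: starting from the 28×9 cube, the 27×27 cube at (-4, 5) partially overlaps it — only the 92.00 mm² overlap (of its 729.00 mm²) is removed, clipping the outline — 1 connected region; (rotated 80° about Z; rotation is an isometry so areas/perimeters/island counts are preserved). The outline is a single polygon with 6 vertices. Extrusion per mm of travel: 0.8 × 0.25 / (π × 0.875²) = 0.083150. Accumulating E over each segment gives final E = 6.1527.

G0 X-4.92 Y0.87 Z2.50
G1 X0.00 Y0.00 E0.4154
G1 X4.86 Y27.57 E2.7432
G1 X-4.00 Y29.14 E3.4914
G1 X-4.87 Y24.21 E3.9077
G1 X-0.93 Y23.52 E4.2403
G1 X-4.92 Y0.87 E6.1527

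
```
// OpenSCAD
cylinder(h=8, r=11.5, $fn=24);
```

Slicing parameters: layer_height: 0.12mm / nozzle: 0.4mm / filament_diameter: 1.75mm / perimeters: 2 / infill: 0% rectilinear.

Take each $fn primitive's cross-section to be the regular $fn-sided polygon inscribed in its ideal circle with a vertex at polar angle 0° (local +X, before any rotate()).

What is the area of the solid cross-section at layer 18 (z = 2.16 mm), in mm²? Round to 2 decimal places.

At z = 2.16 mm: the cylinder: section is a regular 24-gon, circumradius r=11.5 (area = (24/2)·11.500²·sin(360°/24) = 410.75 mm²). Overall, the cross-section is a single solid region. Net area = 410.75 mm².

410.75 mm²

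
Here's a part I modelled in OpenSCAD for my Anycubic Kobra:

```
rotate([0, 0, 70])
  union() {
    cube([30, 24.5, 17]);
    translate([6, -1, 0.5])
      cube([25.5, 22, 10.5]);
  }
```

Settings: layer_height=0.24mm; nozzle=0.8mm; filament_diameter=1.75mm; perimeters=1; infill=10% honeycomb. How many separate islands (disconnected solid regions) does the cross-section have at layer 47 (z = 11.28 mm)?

At z = 11.28 mm: the 30×24.5 cube contributes its full rectangle; the cube at (6, -1) does not reach this height (z outside [0.5, 11]); Combining (union): only the 30×24.5 cube is present, so the union is just that shape — 1 connected region; (rotated 70° about Z; rotation is an isometry so areas/perimeters/island counts are preserved). Overall, the cross-section is a single solid region. Island count = 1.

1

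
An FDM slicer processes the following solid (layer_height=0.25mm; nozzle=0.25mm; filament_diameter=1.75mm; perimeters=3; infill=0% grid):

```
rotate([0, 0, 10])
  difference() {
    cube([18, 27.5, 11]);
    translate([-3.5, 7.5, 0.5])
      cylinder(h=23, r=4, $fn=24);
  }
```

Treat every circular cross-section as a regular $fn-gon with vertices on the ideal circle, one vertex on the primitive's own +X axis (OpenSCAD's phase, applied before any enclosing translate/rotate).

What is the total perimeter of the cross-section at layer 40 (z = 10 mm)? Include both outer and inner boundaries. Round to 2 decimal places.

At z = 10 mm: the cube (footprint 18×27.5) is included at this height (perimeter 91.00 mm); the r=4 cylinder at (-3.5, 7.5) gives a regular 24-gon of circumradius 4 (constant along its height) (perimeter = 2·24·4.000·sin(180°/24) = 25.06 mm); After the difference (first − rest): starting from the 18×27.5 cube, the r=4 cylinder at (-3.5, 7.5) partially overlaps it — only the 1.21 mm² overlap (of its 49.69 mm²) is removed, clipping the outline — boundary = 91.16 mm; (whole slice rotated 10° about Z — lengths, areas and connectivity unchanged). Overall, the cross-section is a single solid region. Total boundary length (outer) = 91.16 mm.

91.16 mm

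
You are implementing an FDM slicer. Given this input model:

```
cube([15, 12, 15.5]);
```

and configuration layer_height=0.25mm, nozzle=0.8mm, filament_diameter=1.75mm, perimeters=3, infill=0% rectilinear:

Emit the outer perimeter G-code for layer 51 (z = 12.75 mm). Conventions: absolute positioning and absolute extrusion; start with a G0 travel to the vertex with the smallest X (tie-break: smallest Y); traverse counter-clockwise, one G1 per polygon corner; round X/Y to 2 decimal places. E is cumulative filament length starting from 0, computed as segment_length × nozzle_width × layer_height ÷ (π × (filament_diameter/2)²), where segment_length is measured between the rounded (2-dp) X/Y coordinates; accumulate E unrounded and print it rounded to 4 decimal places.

G0 X0.00 Y0.00 Z12.75
G1 X15.00 Y0.00 E1.2473
G1 X15.00 Y12.00 E2.2451
G1 X0.00 Y12.00 E3.4923
G1 X0.00 Y0.00 E4.4901

At z = 12.75 mm: the cube is present — its section is the full 15×12 rectangle. The outline is a single polygon with 4 vertices. Extrusion per mm of travel: 0.8 × 0.25 / (π × 0.875²) = 0.083150. Accumulating E over each segment gives final E = 4.4901.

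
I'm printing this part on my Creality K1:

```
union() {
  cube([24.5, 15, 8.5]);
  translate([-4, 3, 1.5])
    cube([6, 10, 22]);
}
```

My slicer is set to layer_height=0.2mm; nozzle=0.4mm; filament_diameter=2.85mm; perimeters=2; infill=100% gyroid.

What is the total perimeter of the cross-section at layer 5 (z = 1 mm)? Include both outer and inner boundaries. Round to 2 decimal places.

At z = 1 mm: the cube is present — its section is the full 24.5×15 rectangle (perimeter 79.00 mm); the cube at (-4, 3) is not intersected at this z (z outside [1.5, 23.5]); Combining (union): only the 24.5×15 cube is present, so the union is just that shape — boundary = 79.00 mm. Overall, the cross-section is a single solid region. Total boundary length (outer) = 79.00 mm.

79.00 mm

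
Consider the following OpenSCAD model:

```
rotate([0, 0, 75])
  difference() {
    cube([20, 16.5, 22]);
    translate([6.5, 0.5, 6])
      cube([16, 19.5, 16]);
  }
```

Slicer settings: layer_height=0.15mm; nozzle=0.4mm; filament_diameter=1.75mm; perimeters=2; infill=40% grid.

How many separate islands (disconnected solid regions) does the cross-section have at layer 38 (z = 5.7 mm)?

At z = 5.7 mm: the 20×16.5 cube contributes its full rectangle; the cube at (6.5, 0.5) is absent (z outside [6, 22]); Subtracting the remaining from the first: none of the subtracted shapes is present at this height, so the 20×16.5 cube is unchanged — 1 connected region; (whole slice rotated 75° about Z — lengths, areas and connectivity unchanged). Overall, the cross-section is a single solid region. Island count = 1.

1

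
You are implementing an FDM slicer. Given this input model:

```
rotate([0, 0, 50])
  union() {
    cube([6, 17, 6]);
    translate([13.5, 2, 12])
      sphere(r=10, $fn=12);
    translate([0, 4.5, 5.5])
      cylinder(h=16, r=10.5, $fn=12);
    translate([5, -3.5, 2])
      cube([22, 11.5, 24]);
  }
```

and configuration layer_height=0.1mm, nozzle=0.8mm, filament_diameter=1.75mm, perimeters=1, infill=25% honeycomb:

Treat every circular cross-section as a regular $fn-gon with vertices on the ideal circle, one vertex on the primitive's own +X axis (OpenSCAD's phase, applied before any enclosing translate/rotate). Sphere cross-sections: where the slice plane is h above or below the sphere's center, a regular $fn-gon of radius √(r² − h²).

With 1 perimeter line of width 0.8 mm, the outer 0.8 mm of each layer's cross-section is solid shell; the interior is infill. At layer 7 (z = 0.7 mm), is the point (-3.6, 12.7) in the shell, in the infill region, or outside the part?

outside

At z = 0.7 mm: the 6×17 cube contributes its full rectangle; the sphere at (13.5, 2) is absent (|z−center|=11.300 > r=10); the cylinder at (0, 4.5) is not intersected at this z (z outside [5.5, 21.5]); the cube at (5, -3.5) is not intersected at this z (z outside [2, 26]); Merging all regions: only the 6×17 cube is present, so the union is just that shape — 1 connected region; (rotated 50° about Z; rotation is an isometry so areas/perimeters/island counts are preserved). Overall, the cross-section is a single solid region. Undo the 50° rotation: the query point maps to (7.415, 10.921) in the un-rotated model frame. The nearest boundary edge runs (6.00, 0.00)→(6.00, 17.00); distance from the point to it = 1.41 mm. The point is not inside any of the regions above, so it lies outside the cross-section (1.41 mm from the nearest boundary).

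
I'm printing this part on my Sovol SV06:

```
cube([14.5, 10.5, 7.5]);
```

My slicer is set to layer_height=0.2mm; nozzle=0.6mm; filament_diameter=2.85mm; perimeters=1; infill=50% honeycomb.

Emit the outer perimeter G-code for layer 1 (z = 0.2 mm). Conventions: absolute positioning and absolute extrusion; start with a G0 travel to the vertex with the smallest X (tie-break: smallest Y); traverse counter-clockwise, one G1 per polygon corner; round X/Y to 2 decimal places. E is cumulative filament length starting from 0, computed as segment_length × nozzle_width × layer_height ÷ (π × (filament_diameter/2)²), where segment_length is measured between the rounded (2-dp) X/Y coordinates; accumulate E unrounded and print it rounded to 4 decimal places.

At z = 0.2 mm: the cube is present — its section is the full 14.5×10.5 rectangle. The outline is a single polygon with 4 vertices. Extrusion per mm of travel: 0.6 × 0.2 / (π × 1.425²) = 0.018811. Accumulating E over each segment gives final E = 0.9405.

G0 X0.00 Y0.00 Z0.20
G1 X14.50 Y0.00 E0.2728
G1 X14.50 Y10.50 E0.4703
G1 X0.00 Y10.50 E0.7430
G1 X0.00 Y0.00 E0.9405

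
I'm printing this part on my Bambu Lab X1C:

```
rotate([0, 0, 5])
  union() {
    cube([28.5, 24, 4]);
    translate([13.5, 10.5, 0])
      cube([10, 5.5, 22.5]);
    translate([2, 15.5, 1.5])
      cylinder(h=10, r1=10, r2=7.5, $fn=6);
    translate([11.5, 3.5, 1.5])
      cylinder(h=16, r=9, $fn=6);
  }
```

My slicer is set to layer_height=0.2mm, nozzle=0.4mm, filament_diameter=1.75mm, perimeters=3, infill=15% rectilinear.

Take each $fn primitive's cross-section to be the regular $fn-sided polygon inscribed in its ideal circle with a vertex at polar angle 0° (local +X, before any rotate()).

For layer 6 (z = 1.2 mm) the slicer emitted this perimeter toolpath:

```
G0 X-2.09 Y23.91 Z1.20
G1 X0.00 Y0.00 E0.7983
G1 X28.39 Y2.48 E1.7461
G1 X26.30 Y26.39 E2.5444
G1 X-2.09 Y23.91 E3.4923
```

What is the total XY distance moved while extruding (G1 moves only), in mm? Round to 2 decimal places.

Sum the Euclidean lengths of each G1 segment: total = 105.00 mm.

105.00 mm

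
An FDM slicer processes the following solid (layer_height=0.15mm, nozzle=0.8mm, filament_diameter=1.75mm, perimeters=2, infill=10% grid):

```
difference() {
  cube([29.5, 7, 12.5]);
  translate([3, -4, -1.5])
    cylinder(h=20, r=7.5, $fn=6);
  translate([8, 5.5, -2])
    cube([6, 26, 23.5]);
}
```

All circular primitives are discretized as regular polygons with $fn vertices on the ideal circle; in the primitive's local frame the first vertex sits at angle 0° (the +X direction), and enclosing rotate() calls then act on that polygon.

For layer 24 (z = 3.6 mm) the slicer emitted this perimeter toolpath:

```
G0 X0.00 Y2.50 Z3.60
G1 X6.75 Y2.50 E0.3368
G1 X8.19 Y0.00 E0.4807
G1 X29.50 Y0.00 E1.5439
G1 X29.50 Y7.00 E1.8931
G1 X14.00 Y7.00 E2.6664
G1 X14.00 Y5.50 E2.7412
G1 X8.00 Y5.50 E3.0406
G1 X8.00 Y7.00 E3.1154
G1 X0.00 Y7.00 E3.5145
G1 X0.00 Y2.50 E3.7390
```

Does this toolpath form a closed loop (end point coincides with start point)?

yes

Start point (G0): (0.00, 2.50). End point (last G1): the path returns to the start — closed.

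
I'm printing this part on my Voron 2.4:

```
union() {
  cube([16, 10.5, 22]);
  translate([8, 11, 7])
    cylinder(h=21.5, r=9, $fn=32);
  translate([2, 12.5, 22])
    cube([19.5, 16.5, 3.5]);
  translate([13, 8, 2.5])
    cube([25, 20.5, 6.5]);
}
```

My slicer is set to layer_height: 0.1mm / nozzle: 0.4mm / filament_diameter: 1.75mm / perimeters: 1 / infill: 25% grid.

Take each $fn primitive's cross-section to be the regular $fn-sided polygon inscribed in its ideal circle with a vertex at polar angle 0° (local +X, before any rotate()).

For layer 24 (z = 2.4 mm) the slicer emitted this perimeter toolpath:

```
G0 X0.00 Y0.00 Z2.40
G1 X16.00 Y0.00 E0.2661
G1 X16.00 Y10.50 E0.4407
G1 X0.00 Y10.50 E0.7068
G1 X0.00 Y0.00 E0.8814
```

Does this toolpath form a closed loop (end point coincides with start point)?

yes

Start point (G0): (0.00, 0.00). End point (last G1): the path returns to the start — closed.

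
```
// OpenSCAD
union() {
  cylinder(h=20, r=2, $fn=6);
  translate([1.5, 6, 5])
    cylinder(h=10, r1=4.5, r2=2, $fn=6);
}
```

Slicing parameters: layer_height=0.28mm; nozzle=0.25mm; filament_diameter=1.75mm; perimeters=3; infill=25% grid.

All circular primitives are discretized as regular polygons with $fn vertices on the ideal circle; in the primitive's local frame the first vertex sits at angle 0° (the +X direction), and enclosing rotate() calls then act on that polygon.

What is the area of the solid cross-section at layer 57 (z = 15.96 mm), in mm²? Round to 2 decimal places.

10.39 mm²

At z = 15.96 mm: the cylinder: section is a regular 6-gon, circumradius r=2 (area = (6/2)·2.000²·sin(360°/6) = 10.39 mm²); the cone at (1.5, 6) is not intersected at this z (z outside [5, 15]); Merging all regions: only the r=2 cylinder is present, so the union is just that shape — area = 10.39 mm². Overall, the cross-section is a single solid region. Net area = 10.39 mm².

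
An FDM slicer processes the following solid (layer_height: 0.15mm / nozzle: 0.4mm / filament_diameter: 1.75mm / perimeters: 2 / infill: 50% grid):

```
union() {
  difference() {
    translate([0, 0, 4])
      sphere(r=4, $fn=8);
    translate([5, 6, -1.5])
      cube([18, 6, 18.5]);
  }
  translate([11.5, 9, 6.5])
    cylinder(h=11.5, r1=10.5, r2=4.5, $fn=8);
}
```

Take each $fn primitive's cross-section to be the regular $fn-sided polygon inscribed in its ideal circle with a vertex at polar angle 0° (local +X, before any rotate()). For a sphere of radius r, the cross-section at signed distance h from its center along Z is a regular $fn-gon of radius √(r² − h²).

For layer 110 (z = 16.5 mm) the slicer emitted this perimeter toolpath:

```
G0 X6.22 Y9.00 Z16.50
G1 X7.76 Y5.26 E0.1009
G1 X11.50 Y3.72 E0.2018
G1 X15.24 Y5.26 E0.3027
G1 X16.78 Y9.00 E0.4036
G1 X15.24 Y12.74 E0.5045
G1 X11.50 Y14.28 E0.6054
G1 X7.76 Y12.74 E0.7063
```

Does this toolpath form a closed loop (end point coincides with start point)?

Start point (G0): (6.22, 9.00). End point (last G1): the path does not return to the start — open.

no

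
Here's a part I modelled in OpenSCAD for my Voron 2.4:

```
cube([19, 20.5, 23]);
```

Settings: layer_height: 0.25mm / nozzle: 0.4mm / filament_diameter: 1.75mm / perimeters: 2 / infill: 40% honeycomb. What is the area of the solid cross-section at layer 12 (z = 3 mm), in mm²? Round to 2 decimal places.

At z = 3 mm: the 19×20.5 cube contributes its full rectangle (area 389.50 mm²). Overall, the cross-section is a single solid region. Net area = 389.50 mm².

389.50 mm²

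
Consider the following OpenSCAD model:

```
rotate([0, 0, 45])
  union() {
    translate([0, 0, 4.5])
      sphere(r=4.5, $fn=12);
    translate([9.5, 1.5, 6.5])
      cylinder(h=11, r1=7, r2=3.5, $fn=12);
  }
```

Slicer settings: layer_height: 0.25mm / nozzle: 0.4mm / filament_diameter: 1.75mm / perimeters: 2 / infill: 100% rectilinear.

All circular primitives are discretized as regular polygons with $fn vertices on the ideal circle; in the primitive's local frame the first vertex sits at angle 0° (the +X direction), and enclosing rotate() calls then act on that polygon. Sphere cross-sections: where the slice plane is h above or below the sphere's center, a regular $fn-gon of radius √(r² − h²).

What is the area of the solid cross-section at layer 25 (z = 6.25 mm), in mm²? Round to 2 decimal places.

At z = 6.25 mm: the r=4.5 sphere slices to a regular 12-gon of circumradius 4.146 (√(r²−h²) with h=1.75 from center) (area = (12/2)·4.146²·sin(360°/12) = 51.56 mm²); the cone at (9.5, 1.5) is not intersected at this z (z outside [6.5, 17.5]); Taking the union: only the r=4.5 sphere is present, so the union is just that shape — area = 51.56 mm²; (whole slice rotated 45° about Z — lengths, areas and connectivity unchanged). Overall, the cross-section is a single solid region. Net area = 51.56 mm².

51.56 mm²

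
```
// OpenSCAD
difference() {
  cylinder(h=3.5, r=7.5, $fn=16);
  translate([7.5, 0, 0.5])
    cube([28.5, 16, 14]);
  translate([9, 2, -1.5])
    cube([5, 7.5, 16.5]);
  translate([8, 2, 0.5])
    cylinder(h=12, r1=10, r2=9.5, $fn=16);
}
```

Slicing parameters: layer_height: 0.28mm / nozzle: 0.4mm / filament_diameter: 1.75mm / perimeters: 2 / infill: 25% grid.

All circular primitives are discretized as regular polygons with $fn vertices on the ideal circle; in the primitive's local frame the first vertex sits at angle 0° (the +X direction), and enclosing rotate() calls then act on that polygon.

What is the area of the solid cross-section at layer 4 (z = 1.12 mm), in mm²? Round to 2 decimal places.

77.50 mm²

At z = 1.12 mm: the cylinder: section is a regular 16-gon, circumradius r=7.5 (area = (16/2)·7.500²·sin(360°/16) = 172.21 mm²); the cube at (7.5, 0) is present — its section is the full 28.5×16 rectangle (area 456.00 mm²); the cube at (9, 2) is present — its section is the full 5×7.5 rectangle (area 37.50 mm²); the cone at (8, 2): at t=0.052 of its height the radius interpolates to r₁+(r₂−r₁)t = 9.974, giving a regular 16-gon of that circumradius (area = (16/2)·9.974²·sin(360°/16) = 304.57 mm²); Subtracting the remaining from the first: starting from the r=7.5 cylinder (172.21 mm²), the 28.5×16 cube at (7.5, 0) misses the remaining region (no effect); the 5×7.5 cube at (9, 2) misses the remaining region (no effect); the cone at (8, 2) partially overlaps it — only the 94.71 mm² overlap (of its 304.57 mm²) is removed, clipping the outline — area = 77.50 mm². Overall, the cross-section is a single solid region. Net area = 77.50 mm².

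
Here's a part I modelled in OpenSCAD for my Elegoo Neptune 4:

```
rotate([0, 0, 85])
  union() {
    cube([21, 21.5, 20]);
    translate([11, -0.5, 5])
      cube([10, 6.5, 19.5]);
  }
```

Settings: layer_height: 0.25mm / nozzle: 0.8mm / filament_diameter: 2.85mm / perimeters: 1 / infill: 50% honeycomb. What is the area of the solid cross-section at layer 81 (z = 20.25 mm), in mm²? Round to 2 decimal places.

65.00 mm²

At z = 20.25 mm: the cube is not intersected at this z (z outside [0, 20]); the cube at (11, -0.5) (footprint 10×6.5) is included at this height (area 65.00 mm²); Merging all regions: only the 10×6.5 cube at (11, -0.5) is present, so the union is just that shape — area = 65.00 mm²; (rotated 85° about Z; rotation is an isometry so areas/perimeters/island counts are preserved). Overall, the cross-section is a single solid region. Net area = 65.00 mm².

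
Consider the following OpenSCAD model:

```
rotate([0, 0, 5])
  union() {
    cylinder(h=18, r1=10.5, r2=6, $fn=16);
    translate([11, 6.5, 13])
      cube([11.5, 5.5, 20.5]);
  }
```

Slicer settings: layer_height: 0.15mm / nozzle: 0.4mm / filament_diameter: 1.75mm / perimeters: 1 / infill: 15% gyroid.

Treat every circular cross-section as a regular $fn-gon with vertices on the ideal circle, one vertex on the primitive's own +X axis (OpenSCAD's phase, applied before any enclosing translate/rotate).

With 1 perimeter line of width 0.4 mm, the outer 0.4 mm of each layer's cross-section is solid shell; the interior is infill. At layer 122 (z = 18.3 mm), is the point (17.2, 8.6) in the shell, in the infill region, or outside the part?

infill

At z = 18.3 mm: the cone is absent (z outside [0, 18]); the cube at (11, 6.5) (footprint 11.5×5.5) is included at this height; Taking the union: only the 11.5×5.5 cube at (11, 6.5) is present, so the union is just that shape — 1 connected region; (whole slice rotated 5° about Z — lengths, areas and connectivity unchanged). Overall, the cross-section is a single solid region. Undo the 5° rotation: the query point maps to (17.884, 7.068) in the un-rotated model frame. The nearest boundary edge runs (11.00, 6.50)→(22.50, 6.50); distance from the point to it = 0.57 mm. The point is inside the cross-section and 0.57 mm from the nearest boundary — more than the 0.4 mm shell width (1 × 0.4), so it's in the infill interior.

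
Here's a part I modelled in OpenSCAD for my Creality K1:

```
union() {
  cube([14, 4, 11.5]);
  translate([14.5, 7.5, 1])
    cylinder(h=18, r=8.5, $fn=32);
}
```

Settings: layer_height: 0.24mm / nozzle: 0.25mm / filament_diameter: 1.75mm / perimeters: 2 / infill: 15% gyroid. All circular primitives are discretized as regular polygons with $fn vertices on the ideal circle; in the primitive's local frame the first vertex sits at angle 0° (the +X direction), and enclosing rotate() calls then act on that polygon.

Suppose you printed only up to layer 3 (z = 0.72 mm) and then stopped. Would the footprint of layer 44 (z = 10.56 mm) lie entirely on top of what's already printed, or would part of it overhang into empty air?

part overhangs

Compare the two slices. At z = 0.72: the cube (footprint 14×4) is included at this height (area 56.00 mm²); the cylinder at (14.5, 7.5) is absent (z outside [1, 19]); Merging all regions: only the 14×4 cube is present, so the union is just that shape — area = 56.00 mm². At z = 10.56: the cube (footprint 14×4) is included at this height (area 56.00 mm²); the cylinder at (14.5, 7.5): section is a regular 32-gon, circumradius r=8.5 (area = (32/2)·8.500²·sin(360°/32) = 225.52 mm²); Taking the union: the regions partially overlap — summed areas 281.52 mm² minus the doubly-counted overlap 23.00 mm² gives 258.52 mm² — area = 258.52 mm². Checking containment: at z = 10.56 the cross-section extends beyond the z = 0.72 cross-section by about 202.52 mm².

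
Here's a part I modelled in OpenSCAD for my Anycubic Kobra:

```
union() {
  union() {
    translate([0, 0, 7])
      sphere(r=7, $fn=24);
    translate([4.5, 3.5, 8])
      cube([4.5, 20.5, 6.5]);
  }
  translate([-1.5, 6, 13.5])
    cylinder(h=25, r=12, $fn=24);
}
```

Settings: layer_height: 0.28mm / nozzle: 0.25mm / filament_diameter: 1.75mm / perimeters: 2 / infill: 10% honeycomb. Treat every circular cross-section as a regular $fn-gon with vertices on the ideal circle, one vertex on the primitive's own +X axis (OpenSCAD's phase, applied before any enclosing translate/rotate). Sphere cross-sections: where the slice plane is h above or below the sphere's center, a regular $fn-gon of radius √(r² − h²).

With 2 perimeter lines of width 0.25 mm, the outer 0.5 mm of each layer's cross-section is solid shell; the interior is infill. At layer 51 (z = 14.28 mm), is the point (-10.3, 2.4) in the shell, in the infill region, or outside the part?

At z = 14.28 mm: the sphere does not reach this height (|z−center|=7.280 > r=7); the 4.5×20.5 cube at (4.5, 3.5) contributes its full rectangle; Taking the union: only the 4.5×20.5 cube at (4.5, 3.5) is present, so the union is just that shape — 1 connected region; the r=12 cylinder at (-1.5, 6) contributes a regular 24-gon of circumradius 12; Merging all regions: the regions partially overlap (shared area 49.15 mm²), so overlapping operands fuse into one piece — 1 connected region. Overall, the cross-section is a single solid region. The nearest boundary edge runs (-11.89, 0.00)→(-13.09, 2.89); distance from the point to it = 2.39 mm. The point is inside the cross-section and 2.39 mm from the nearest boundary — more than the 0.5 mm shell width (2 × 0.25), so it's in the infill interior.

infill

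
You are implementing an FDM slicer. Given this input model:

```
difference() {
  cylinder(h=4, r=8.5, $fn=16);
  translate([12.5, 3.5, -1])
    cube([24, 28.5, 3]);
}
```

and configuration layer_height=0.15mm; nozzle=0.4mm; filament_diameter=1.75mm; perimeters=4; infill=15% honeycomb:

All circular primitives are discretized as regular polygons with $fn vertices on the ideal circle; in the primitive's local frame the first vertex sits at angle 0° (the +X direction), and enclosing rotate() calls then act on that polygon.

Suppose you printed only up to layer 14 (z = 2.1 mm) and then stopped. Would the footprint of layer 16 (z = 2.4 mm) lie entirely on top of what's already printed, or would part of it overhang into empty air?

Compare the two slices. At z = 2.1: the r=8.5 cylinder gives a regular 16-gon of circumradius 8.5 (constant along its height) (area = (16/2)·8.500²·sin(360°/16) = 221.19 mm²); the cube at (12.5, 3.5) is absent (z outside [-1, 2]); After the difference (first − rest): none of the subtracted shapes is present at this height, so the r=8.5 cylinder is unchanged — area = 221.19 mm². At z = 2.4: the cylinder: section is a regular 16-gon, circumradius r=8.5 (area = (16/2)·8.500²·sin(360°/16) = 221.19 mm²); the cube at (12.5, 3.5) is absent (z outside [-1, 2]); After the difference (first − rest): none of the subtracted shapes is present at this height, so the r=8.5 cylinder is unchanged — area = 221.19 mm². Checking containment: the cross-section at z = 2.4 is a subset of the cross-section at z = 2.1.

entirely on top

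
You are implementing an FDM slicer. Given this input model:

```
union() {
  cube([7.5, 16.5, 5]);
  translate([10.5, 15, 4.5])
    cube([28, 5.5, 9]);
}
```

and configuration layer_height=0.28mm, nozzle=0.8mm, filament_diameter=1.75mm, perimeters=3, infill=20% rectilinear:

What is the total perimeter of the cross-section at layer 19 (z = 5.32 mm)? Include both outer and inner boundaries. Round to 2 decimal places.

At z = 5.32 mm: the cube does not reach this height (z outside [0, 5]); the cube at (10.5, 15) is present — its section is the full 28×5.5 rectangle (perimeter 67.00 mm); Taking the union: only the 28×5.5 cube at (10.5, 15) is present, so the union is just that shape — boundary = 67.00 mm. Overall, the cross-section is a single solid region. Total boundary length (outer) = 67.00 mm.

67.00 mm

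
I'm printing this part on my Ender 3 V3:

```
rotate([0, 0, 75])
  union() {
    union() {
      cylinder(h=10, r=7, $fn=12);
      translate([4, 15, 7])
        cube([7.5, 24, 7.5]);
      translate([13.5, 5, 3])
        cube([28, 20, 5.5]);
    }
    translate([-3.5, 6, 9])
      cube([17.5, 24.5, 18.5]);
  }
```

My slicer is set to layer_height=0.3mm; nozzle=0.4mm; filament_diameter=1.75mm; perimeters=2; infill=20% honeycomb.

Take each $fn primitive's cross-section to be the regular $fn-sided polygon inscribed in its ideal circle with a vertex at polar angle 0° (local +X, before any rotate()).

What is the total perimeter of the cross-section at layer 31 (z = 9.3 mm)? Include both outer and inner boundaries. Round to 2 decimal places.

At z = 9.3 mm: the cylinder: section is a regular 12-gon, circumradius r=7 (perimeter = 2·12·7.000·sin(180°/12) = 43.48 mm); the cube at (4, 15) is present — its section is the full 7.5×24 rectangle (perimeter 63.00 mm); the cube at (13.5, 5) does not reach this height (z outside [3, 8.5]); Combining (union): the 2 present regions are separate (no shared area or edge), so areas and boundary lengths simply add and each stays a separate island — boundary = 106.48 mm; the cube at (-3.5, 6) (footprint 17.5×24.5) is included at this height (perimeter 84.00 mm); Merging all regions: the regions partially overlap (shared area 119.97 mm²), so the edge portions inside another operand are dropped and the merged outline is re-measured after clipping — boundary = 130.02 mm; (whole slice rotated 75° about Z — lengths, areas and connectivity unchanged). Overall, the cross-section is a single solid region. Total boundary length (outer) = 130.02 mm.

130.02 mm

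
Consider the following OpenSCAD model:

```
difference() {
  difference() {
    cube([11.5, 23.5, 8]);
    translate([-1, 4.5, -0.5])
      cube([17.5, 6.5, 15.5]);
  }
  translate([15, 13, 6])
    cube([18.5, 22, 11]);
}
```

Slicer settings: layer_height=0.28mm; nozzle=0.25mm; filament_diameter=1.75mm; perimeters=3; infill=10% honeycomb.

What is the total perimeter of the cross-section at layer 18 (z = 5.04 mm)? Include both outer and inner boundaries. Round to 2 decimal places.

80.00 mm

At z = 5.04 mm: the cube (footprint 11.5×23.5) is included at this height (perimeter 70.00 mm); the cube at (-1, 4.5) is present — its section is the full 17.5×6.5 rectangle (perimeter 48.00 mm); After the difference (first − rest): starting from the 11.5×23.5 cube, the 17.5×6.5 cube at (-1, 4.5) partially overlaps it — only the 74.75 mm² overlap (of its 113.75 mm²) is removed, clipping the outline — boundary = 80.00 mm; the cube at (15, 13) is not intersected at this z (z outside [6, 17]); After the difference (first − rest): none of the subtracted shapes is present at this height, so the result so far is unchanged — boundary = 80.00 mm. Overall, the cross-section has 2 separate islands. Total boundary length (outer) = 80.00 mm.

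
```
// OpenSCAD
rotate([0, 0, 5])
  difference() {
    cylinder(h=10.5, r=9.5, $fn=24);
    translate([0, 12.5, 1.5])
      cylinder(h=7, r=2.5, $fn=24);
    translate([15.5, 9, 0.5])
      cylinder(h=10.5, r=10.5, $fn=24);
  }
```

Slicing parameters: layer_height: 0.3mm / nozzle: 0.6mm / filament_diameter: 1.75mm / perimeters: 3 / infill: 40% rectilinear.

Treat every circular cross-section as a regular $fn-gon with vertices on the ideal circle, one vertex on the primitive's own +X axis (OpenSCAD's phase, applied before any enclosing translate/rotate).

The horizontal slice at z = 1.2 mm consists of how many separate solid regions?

At z = 1.2 mm: the r=9.5 cylinder gives a regular 24-gon of circumradius 9.5 (constant along its height); the cylinder at (0, 12.5) is absent (z outside [1.5, 8.5]); the r=10.5 cylinder at (15.5, 9) gives a regular 24-gon of circumradius 10.5 (constant along its height); Taking the first minus the rest: starting from the r=9.5 cylinder, the r=10.5 cylinder at (15.5, 9) partially overlaps it — only the 11.33 mm² overlap (of its 342.42 mm²) is removed, clipping the outline — 1 connected region; (whole slice rotated 5° about Z — lengths, areas and connectivity unchanged). The result has 1 disconnected region.

1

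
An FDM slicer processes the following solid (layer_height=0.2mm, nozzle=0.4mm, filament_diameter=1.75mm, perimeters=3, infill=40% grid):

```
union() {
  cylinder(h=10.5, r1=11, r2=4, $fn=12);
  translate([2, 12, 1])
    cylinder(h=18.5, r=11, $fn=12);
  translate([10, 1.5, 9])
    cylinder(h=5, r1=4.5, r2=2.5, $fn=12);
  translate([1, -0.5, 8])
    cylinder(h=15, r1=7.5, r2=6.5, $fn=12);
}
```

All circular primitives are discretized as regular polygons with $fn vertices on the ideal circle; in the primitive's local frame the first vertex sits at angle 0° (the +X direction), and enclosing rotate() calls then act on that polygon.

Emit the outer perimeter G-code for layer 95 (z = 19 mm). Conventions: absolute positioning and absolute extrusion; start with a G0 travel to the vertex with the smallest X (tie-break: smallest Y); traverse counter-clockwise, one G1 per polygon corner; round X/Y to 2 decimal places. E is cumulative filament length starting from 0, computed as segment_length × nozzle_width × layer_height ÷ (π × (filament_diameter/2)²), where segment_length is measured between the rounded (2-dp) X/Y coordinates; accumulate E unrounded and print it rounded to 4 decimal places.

At z = 19 mm: the cone is not intersected at this z (z outside [0, 10.5]); the r=11 cylinder at (2, 12) contributes a regular 12-gon of circumradius 11; the cone at (10, 1.5) is not intersected at this z (z outside [9, 14]); the cone at (1, -0.5) contributes a regular 12-gon of circumradius 6.767 (interpolated between r1=7.5 and r2=6.5 at t=0.733); Taking the union: the regions partially overlap (shared area 38.16 mm²), so overlapping operands fuse into one piece — 1 connected region. The outline is a single polygon with 20 vertices. Extrusion per mm of travel: 0.4 × 0.2 / (π × 0.875²) = 0.033260. Accumulating E over each segment gives final E = 2.8054.

G0 X-9.00 Y12.00 Z19.00
G1 X-7.53 Y6.50 E0.1894
G1 X-4.38 Y3.36 E0.3373
G1 X-4.86 Y2.88 E0.3599
G1 X-5.77 Y-0.50 E0.4763
G1 X-4.86 Y-3.88 E0.5927
G1 X-2.38 Y-6.36 E0.7094
G1 X1.00 Y-7.27 E0.8258
G1 X4.38 Y-6.36 E0.9422
G1 X6.86 Y-3.88 E1.0589
G1 X7.77 Y-0.50 E1.1753
G1 X7.01 Y2.34 E1.2731
G1 X7.50 Y2.47 E1.2899
G1 X11.53 Y6.50 E1.4795
G1 X13.00 Y12.00 E1.6688
G1 X11.53 Y17.50 E1.8582
G1 X7.50 Y21.53 E2.0477
G1 X2.00 Y23.00 E2.2371
G1 X-3.50 Y21.53 E2.4264
G1 X-7.53 Y17.50 E2.6160
G1 X-9.00 Y12.00 E2.8054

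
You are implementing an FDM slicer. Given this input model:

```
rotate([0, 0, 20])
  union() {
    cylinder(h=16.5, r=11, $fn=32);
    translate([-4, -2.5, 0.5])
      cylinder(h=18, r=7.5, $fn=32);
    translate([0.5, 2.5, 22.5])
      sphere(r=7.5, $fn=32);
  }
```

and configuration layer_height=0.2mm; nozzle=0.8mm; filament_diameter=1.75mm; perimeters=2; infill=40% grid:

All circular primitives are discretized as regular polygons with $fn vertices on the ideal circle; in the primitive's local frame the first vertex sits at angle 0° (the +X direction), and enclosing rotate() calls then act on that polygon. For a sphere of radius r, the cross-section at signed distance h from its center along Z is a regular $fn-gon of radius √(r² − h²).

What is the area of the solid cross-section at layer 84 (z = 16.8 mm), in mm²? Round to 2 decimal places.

210.82 mm²

At z = 16.8 mm: the cylinder is absent (z outside [0, 16.5]); the r=7.5 cylinder at (-4, -2.5) contributes a regular 32-gon of circumradius 7.5 (area = (32/2)·7.500²·sin(360°/32) = 175.58 mm²); the r=7.5 sphere at (0.5, 2.5) contributes a regular 32-gon of circumradius √(7.5²−5.7²) = 4.874 (area = (32/2)·4.874²·sin(360°/32) = 74.17 mm²); Merging all regions: the regions partially overlap — summed areas 249.75 mm² minus the doubly-counted overlap 38.93 mm² gives 210.82 mm² — area = 210.82 mm²; (rotated 20° about Z; rotation is an isometry so areas/perimeters/island counts are preserved). Overall, the cross-section is a single solid region. Net area = 210.82 mm².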